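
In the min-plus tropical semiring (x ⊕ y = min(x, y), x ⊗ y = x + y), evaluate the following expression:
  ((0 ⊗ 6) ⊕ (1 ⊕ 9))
((0 ⊗ 6) ⊕ (1 ⊕ 9)) = 1

Expand innermost to outermost. Recall ⊕ takes the minimum of its arguments and ⊗ takes their sum. Working out the expression ((0 ⊗ 6) ⊕ (1 ⊕ 9)) gives 1.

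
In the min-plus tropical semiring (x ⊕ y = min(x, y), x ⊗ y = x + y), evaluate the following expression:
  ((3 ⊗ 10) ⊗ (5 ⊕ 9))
((3 ⊗ 10) ⊗ (5 ⊕ 9)) = 18

Expand innermost to outermost. Recall ⊕ takes the minimum of its arguments and ⊗ takes their sum. Working out the expression ((3 ⊗ 10) ⊗ (5 ⊕ 9)) gives 18.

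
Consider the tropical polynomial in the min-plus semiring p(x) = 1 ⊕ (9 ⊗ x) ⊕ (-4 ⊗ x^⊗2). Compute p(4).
p(4) = 1

A tropical monomial a ⊗ x^⊗i evaluates to a + i · x. Evaluating each term at x = 4:
  Term 0 contributes 1 + 0 · 4 = 1
  Term 1 contributes 9 + 1 · 4 = 13
  Term 2 contributes -4 + 2 · 4 = 4
p(4) = ⊕ of these = min[1, 13, 4] = 1.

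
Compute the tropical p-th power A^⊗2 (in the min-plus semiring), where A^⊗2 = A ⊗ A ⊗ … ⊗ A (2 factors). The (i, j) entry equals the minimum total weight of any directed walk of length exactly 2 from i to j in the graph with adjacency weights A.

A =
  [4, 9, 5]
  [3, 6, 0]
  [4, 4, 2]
A^⊗2 =
  [8, 9, 7]
  [4, 4, 2]
  [6, 6, 4]

Each entry (A^⊗2)_ij equals the minimum over all length-2 walks i = v_0 → v_1 → … → v_2 = j of Σ_t A[v_t][v_{t+1}]. For example, for (i, j) = (0, 2) we minimise over 3 possible intermediate vertex sequences; the minimum is 7, attained along the walk 0 → 2 → 2.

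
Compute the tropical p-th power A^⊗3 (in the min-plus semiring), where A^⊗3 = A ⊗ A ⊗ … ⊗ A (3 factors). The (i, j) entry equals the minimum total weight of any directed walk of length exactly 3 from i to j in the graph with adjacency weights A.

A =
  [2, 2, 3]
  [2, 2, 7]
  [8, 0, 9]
A^⊗3 =
  [5, 5, 7]
  [6, 5, 7]
  [4, 4, 5]

Each entry (A^⊗3)_ij equals the minimum over all length-3 walks i = v_0 → v_1 → … → v_3 = j of Σ_t A[v_t][v_{t+1}]. For example, for (i, j) = (0, 2) we minimise over 9 possible intermediate vertex sequences; the minimum is 7, attained along the walk 0 → 0 → 0 → 2.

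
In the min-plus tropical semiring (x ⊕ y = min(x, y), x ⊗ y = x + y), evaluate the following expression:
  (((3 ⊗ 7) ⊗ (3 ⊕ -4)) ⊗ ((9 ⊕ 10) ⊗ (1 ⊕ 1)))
(((3 ⊗ 7) ⊗ (3 ⊕ -4)) ⊗ ((9 ⊕ 10) ⊗ (1 ⊕ 1))) = 16

Expand innermost to outermost. Recall ⊕ takes the minimum of its arguments and ⊗ takes their sum. Working out the expression (((3 ⊗ 7) ⊗ (3 ⊕ -4)) ⊗ ((9 ⊕ 10) ⊗ (1 ⊕ 1))) gives 16.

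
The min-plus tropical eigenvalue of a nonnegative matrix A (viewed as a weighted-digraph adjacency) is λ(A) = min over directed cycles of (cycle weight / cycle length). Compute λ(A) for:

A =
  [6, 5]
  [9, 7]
λ(A) = 6

Enumerate directed cycles and compute their means (weight / length). Sample:
  cycle 0 → 0: weight = 6, length = 1, mean = 6/1 ≈ 6.000
  cycle 1 → 1: weight = 7, length = 1, mean = 7/1 ≈ 7.000
  cycle 0 → 1 → 0: weight = 14, length = 2, mean = 14/2 ≈ 7.000
  cycle 1 → 0 → 1: weight = 14, length = 2, mean = 14/2 ≈ 7.000
Minimum mean = 6.000, attained e.g. along the cycle 0 → 0 with weight 6 and length 1. So λ(A) = 6/1 = 6.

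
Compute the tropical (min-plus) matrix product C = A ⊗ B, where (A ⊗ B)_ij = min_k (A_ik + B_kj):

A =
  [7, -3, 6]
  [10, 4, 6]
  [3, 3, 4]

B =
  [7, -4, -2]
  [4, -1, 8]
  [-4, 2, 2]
A ⊗ B =
  [1, -4, 5]
  [2, 3, 8]
  [0, -1, 1]

Apply the min-plus product entry-by-entry:
  C[0][0] = min over k of (A[0][0] + B[0][0] = 7 + 7 = 14, A[0][1] + B[1][0] = -3 + 4 = 1, A[0][2] + B[2][0] = 6 + -4 = 2) = 1 (attained at k = 1)
  C[0][1] = min over k of (A[0][0] + B[0][1] = 7 + -4 = 3, A[0][1] + B[1][1] = -3 + -1 = -4, A[0][2] + B[2][1] = 6 + 2 = 8) = -4 (attained at k = 1)
  C[0][2] = min over k of (A[0][0] + B[0][2] = 7 + -2 = 5, A[0][1] + B[1][2] = -3 + 8 = 5, A[0][2] + B[2][2] = 6 + 2 = 8) = 5 (attained at k = 0)
  C[1][0] = min over k of (A[1][0] + B[0][0] = 10 + 7 = 17, A[1][1] + B[1][0] = 4 + 4 = 8, A[1][2] + B[2][0] = 6 + -4 = 2) = 2 (attained at k = 2)
  C[1][1] = min over k of (A[1][0] + B[0][1] = 10 + -4 = 6, A[1][1] + B[1][1] = 4 + -1 = 3, A[1][2] + B[2][1] = 6 + 2 = 8) = 3 (attained at k = 1)
  C[1][2] = min over k of (A[1][0] + B[0][2] = 10 + -2 = 8, A[1][1] + B[1][2] = 4 + 8 = 12, A[1][2] + B[2][2] = 6 + 2 = 8) = 8 (attained at k = 0)
  C[2][0] = min over k of (A[2][0] + B[0][0] = 3 + 7 = 10, A[2][1] + B[1][0] = 3 + 4 = 7, A[2][2] + B[2][0] = 4 + -4 = 0) = 0 (attained at k = 2)
  C[2][1] = min over k of (A[2][0] + B[0][1] = 3 + -4 = -1, A[2][1] + B[1][1] = 3 + -1 = 2, A[2][2] + B[2][1] = 4 + 2 = 6) = -1 (attained at k = 0)
  C[2][2] = min over k of (A[2][0] + B[0][2] = 3 + -2 = 1, A[2][1] + B[1][2] = 3 + 8 = 11, A[2][2] + B[2][2] = 4 + 2 = 6) = 1 (attained at k = 0)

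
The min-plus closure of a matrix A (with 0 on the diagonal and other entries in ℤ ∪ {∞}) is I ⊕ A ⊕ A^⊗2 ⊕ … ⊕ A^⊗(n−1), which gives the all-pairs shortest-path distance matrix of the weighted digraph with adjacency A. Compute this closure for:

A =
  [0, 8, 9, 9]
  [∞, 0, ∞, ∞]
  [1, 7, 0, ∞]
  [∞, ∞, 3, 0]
Closure =
  [0, 8, 9, 9]
  [∞, 0, ∞, ∞]
  [1, 7, 0, 10]
  [4, 10, 3, 0]

This is the Floyd-Warshall all-pairs shortest-path computation. For each intermediate vertex k = 0, 1, …, 3, update dist[i][j] ← min(dist[i][j], dist[i][k] + dist[k][j]). The final matrix gives, for each (i, j), the minimum total weight of any directed path from i to j (possibly empty when i = j).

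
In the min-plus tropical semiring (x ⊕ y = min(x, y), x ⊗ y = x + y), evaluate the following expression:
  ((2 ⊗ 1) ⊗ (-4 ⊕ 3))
((2 ⊗ 1) ⊗ (-4 ⊕ 3)) = -1

Expand innermost to outermost. Recall ⊕ takes the minimum of its arguments and ⊗ takes their sum. Working out the expression ((2 ⊗ 1) ⊗ (-4 ⊕ 3)) gives -1.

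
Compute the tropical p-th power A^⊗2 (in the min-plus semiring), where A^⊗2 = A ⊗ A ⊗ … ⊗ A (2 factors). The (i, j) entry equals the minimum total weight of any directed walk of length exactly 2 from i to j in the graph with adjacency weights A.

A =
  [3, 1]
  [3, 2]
A^⊗2 =
  [4, 3]
  [5, 4]

Each entry (A^⊗2)_ij equals the minimum over all length-2 walks i = v_0 → v_1 → … → v_2 = j of Σ_t A[v_t][v_{t+1}]. For example, for (i, j) = (0, 1) we minimise over 2 possible intermediate vertex sequences; the minimum is 3, attained along the walk 0 → 1 → 1.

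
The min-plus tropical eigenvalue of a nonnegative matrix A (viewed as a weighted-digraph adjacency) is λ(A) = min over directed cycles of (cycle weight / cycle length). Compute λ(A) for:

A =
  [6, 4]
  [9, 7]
λ(A) = 6

Enumerate directed cycles and compute their means (weight / length). Sample:
  cycle 0 → 0: weight = 6, length = 1, mean = 6/1 ≈ 6.000
  cycle 1 → 1: weight = 7, length = 1, mean = 7/1 ≈ 7.000
  cycle 0 → 1 → 0: weight = 13, length = 2, mean = 13/2 ≈ 6.500
  cycle 1 → 0 → 1: weight = 13, length = 2, mean = 13/2 ≈ 6.500
Minimum mean = 6.000, attained e.g. along the cycle 0 → 0 with weight 6 and length 1. So λ(A) = 6/1 = 6.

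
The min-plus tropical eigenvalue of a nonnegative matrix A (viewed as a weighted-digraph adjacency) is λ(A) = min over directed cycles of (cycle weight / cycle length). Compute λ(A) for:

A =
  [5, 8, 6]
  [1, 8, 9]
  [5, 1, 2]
λ(A) = 2

Enumerate directed cycles and compute their means (weight / length). Sample:
  cycle 0 → 0: weight = 5, length = 1, mean = 5/1 ≈ 5.000
  cycle 1 → 1: weight = 8, length = 1, mean = 8/1 ≈ 8.000
  cycle 2 → 2: weight = 2, length = 1, mean = 2/1 ≈ 2.000
  cycle 0 → 1 → 0: weight = 9, length = 2, mean = 9/2 ≈ 4.500
  cycle 0 → 2 → 0: weight = 11, length = 2, mean = 11/2 ≈ 5.500
  cycle 1 → 0 → 1: weight = 9, length = 2, mean = 9/2 ≈ 4.500
Minimum mean = 2.000, attained e.g. along the cycle 2 → 2 with weight 2 and length 1. So λ(A) = 2/1 = 2.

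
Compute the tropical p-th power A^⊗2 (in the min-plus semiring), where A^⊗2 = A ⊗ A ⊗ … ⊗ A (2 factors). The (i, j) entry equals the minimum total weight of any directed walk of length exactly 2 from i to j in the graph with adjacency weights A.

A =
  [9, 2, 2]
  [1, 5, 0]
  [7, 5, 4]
A^⊗2 =
  [3, 7, 2]
  [6, 3, 3]
  [6, 9, 5]

Each entry (A^⊗2)_ij equals the minimum over all length-2 walks i = v_0 → v_1 → … → v_2 = j of Σ_t A[v_t][v_{t+1}]. For example, for (i, j) = (0, 2) we minimise over 3 possible intermediate vertex sequences; the minimum is 2, attained along the walk 0 → 1 → 2.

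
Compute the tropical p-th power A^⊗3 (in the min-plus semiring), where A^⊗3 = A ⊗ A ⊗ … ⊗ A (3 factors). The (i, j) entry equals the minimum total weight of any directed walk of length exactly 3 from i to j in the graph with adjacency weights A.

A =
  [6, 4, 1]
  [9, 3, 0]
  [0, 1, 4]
A^⊗3 =
  [4, 5, 2]
  [3, 4, 1]
  [1, 2, 4]

Each entry (A^⊗3)_ij equals the minimum over all length-3 walks i = v_0 → v_1 → … → v_3 = j of Σ_t A[v_t][v_{t+1}]. For example, for (i, j) = (0, 2) we minimise over 9 possible intermediate vertex sequences; the minimum is 2, attained along the walk 0 → 2 → 0 → 2.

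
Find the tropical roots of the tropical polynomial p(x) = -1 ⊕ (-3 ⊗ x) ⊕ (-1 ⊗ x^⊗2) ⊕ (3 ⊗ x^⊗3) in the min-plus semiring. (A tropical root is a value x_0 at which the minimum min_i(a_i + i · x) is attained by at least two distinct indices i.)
Roots: {-4, -2, 2}

Each tropical root is a break point of the lower envelope of the lines y = a_i + i · x (there are 4 lines, with slopes 0, 1, ..., 3). Only the lines that attain the minimum somewhere contribute to roots; other lines are dominated. Here the surviving (envelope) indices are i = 3, i = 2, i = 1, i = 0.
Intersections between consecutive envelope lines give the roots: for adjacent envelope indices i < j the intersection is x = (a_i − a_j) / (j − i). Reading off the sorted break points: {-4, -2, 2}.
Verification: at each break x_0, at least two indices attain the minimum of min_i(a_i + i · x_0).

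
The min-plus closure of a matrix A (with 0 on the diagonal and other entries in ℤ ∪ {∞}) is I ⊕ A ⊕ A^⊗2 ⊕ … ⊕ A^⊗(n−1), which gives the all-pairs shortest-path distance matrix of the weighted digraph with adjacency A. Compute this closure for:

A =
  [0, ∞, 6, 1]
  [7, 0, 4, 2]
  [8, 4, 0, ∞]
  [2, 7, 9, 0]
Closure =
  [0, 8, 6, 1]
  [4, 0, 4, 2]
  [8, 4, 0, 6]
  [2, 7, 8, 0]

This is the Floyd-Warshall all-pairs shortest-path computation. For each intermediate vertex k = 0, 1, …, 3, update dist[i][j] ← min(dist[i][j], dist[i][k] + dist[k][j]). The final matrix gives, for each (i, j), the minimum total weight of any directed path from i to j (possibly empty when i = j).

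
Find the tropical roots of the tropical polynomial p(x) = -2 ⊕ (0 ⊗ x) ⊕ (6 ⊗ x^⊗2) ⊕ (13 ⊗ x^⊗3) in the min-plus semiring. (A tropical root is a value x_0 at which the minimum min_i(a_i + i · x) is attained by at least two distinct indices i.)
Roots: {-7, -6, -2}

Each tropical root is a break point of the lower envelope of the lines y = a_i + i · x (there are 4 lines, with slopes 0, 1, ..., 3). Only the lines that attain the minimum somewhere contribute to roots; other lines are dominated. Here the surviving (envelope) indices are i = 3, i = 2, i = 1, i = 0.
Intersections between consecutive envelope lines give the roots: for adjacent envelope indices i < j the intersection is x = (a_i − a_j) / (j − i). Reading off the sorted break points: {-7, -6, -2}.
Verification: at each break x_0, at least two indices attain the minimum of min_i(a_i + i · x_0).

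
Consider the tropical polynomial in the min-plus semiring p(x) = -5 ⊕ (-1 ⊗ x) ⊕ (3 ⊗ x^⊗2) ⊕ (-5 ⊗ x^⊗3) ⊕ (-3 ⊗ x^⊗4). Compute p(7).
p(7) = -5

A tropical monomial a ⊗ x^⊗i evaluates to a + i · x. Evaluating each term at x = 7:
  Term 0 contributes -5 + 0 · 7 = -5
  Term 1 contributes -1 + 1 · 7 = 6
  Term 2 contributes 3 + 2 · 7 = 17
  Term 3 contributes -5 + 3 · 7 = 16
  Term 4 contributes -3 + 4 · 7 = 25
p(7) = ⊕ of these = min[-5, 6, 17, 16, 25] = -5.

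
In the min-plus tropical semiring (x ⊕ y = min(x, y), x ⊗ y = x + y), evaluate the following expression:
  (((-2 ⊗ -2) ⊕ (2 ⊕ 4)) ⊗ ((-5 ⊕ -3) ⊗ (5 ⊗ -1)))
(((-2 ⊗ -2) ⊕ (2 ⊕ 4)) ⊗ ((-5 ⊕ -3) ⊗ (5 ⊗ -1))) = -5

Expand innermost to outermost. Recall ⊕ takes the minimum of its arguments and ⊗ takes their sum. Working out the expression (((-2 ⊗ -2) ⊕ (2 ⊕ 4)) ⊗ ((-5 ⊕ -3) ⊗ (5 ⊗ -1))) gives -5.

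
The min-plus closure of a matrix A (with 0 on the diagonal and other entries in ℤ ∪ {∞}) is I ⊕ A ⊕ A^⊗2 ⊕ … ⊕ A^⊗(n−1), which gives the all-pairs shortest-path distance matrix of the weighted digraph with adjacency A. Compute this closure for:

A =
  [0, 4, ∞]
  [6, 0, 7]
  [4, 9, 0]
Closure =
  [0, 4, 11]
  [6, 0, 7]
  [4, 8, 0]

This is the Floyd-Warshall all-pairs shortest-path computation. For each intermediate vertex k = 0, 1, …, 2, update dist[i][j] ← min(dist[i][j], dist[i][k] + dist[k][j]). The final matrix gives, for each (i, j), the minimum total weight of any directed path from i to j (possibly empty when i = j).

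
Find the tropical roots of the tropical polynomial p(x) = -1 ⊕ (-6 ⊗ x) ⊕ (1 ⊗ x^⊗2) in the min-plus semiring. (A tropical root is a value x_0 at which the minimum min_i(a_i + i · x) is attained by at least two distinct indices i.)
Roots: {-7, 5}

Each tropical root is a break point of the lower envelope of the lines y = a_i + i · x (there are 3 lines, with slopes 0, 1, ..., 2). Only the lines that attain the minimum somewhere contribute to roots; other lines are dominated. Here the surviving (envelope) indices are i = 2, i = 1, i = 0.
Intersections between consecutive envelope lines give the roots: for adjacent envelope indices i < j the intersection is x = (a_i − a_j) / (j − i). Reading off the sorted break points: {-7, 5}.
Verification: at each break x_0, at least two indices attain the minimum of min_i(a_i + i · x_0).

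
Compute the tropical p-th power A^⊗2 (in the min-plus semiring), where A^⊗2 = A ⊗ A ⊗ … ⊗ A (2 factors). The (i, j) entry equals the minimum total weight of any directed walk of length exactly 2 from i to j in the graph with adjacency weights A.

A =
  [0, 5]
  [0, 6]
A^⊗2 =
  [0, 5]
  [0, 5]

Each entry (A^⊗2)_ij equals the minimum over all length-2 walks i = v_0 → v_1 → … → v_2 = j of Σ_t A[v_t][v_{t+1}]. For example, for (i, j) = (0, 1) we minimise over 2 possible intermediate vertex sequences; the minimum is 5, attained along the walk 0 → 0 → 1.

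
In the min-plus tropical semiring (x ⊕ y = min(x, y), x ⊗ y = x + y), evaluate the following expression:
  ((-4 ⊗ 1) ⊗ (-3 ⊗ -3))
((-4 ⊗ 1) ⊗ (-3 ⊗ -3)) = -9

Expand innermost to outermost. Recall ⊕ takes the minimum of its arguments and ⊗ takes their sum. Working out the expression ((-4 ⊗ 1) ⊗ (-3 ⊗ -3)) gives -9.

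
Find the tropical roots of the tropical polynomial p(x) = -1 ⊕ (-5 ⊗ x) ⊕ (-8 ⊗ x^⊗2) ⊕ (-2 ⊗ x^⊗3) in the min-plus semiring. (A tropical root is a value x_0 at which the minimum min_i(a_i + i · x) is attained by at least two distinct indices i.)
Roots: {-6, 3, 4}

Each tropical root is a break point of the lower envelope of the lines y = a_i + i · x (there are 4 lines, with slopes 0, 1, ..., 3). Only the lines that attain the minimum somewhere contribute to roots; other lines are dominated. Here the surviving (envelope) indices are i = 3, i = 2, i = 1, i = 0.
Intersections between consecutive envelope lines give the roots: for adjacent envelope indices i < j the intersection is x = (a_i − a_j) / (j − i). Reading off the sorted break points: {-6, 3, 4}.
Verification: at each break x_0, at least two indices attain the minimum of min_i(a_i + i · x_0).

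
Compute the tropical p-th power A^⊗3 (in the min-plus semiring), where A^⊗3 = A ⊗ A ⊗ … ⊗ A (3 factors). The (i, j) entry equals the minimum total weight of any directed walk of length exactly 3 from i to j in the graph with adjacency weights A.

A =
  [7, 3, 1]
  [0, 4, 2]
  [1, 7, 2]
A^⊗3 =
  [4, 5, 3]
  [2, 6, 3]
  [3, 6, 4]

Each entry (A^⊗3)_ij equals the minimum over all length-3 walks i = v_0 → v_1 → … → v_3 = j of Σ_t A[v_t][v_{t+1}]. For example, for (i, j) = (0, 2) we minimise over 9 possible intermediate vertex sequences; the minimum is 3, attained along the walk 0 → 2 → 0 → 2.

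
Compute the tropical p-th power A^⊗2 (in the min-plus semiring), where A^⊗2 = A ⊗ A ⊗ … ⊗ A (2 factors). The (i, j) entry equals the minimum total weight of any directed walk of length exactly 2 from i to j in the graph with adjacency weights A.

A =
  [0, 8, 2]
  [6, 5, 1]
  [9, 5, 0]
A^⊗2 =
  [0, 7, 2]
  [6, 6, 1]
  [9, 5, 0]

Each entry (A^⊗2)_ij equals the minimum over all length-2 walks i = v_0 → v_1 → … → v_2 = j of Σ_t A[v_t][v_{t+1}]. For example, for (i, j) = (0, 2) we minimise over 3 possible intermediate vertex sequences; the minimum is 2, attained along the walk 0 → 0 → 2.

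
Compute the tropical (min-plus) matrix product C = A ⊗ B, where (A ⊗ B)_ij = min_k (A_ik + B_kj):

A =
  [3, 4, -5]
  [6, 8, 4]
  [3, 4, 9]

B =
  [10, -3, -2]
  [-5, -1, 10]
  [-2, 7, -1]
A ⊗ B =
  [-7, 0, -6]
  [2, 3, 3]
  [-1, 0, 1]

Apply the min-plus product entry-by-entry:
  C[0][0] = min over k of (A[0][0] + B[0][0] = 3 + 10 = 13, A[0][1] + B[1][0] = 4 + -5 = -1, A[0][2] + B[2][0] = -5 + -2 = -7) = -7 (attained at k = 2)
  C[0][1] = min over k of (A[0][0] + B[0][1] = 3 + -3 = 0, A[0][1] + B[1][1] = 4 + -1 = 3, A[0][2] + B[2][1] = -5 + 7 = 2) = 0 (attained at k = 0)
  C[0][2] = min over k of (A[0][0] + B[0][2] = 3 + -2 = 1, A[0][1] + B[1][2] = 4 + 10 = 14, A[0][2] + B[2][2] = -5 + -1 = -6) = -6 (attained at k = 2)
  C[1][0] = min over k of (A[1][0] + B[0][0] = 6 + 10 = 16, A[1][1] + B[1][0] = 8 + -5 = 3, A[1][2] + B[2][0] = 4 + -2 = 2) = 2 (attained at k = 2)
  C[1][1] = min over k of (A[1][0] + B[0][1] = 6 + -3 = 3, A[1][1] + B[1][1] = 8 + -1 = 7, A[1][2] + B[2][1] = 4 + 7 = 11) = 3 (attained at k = 0)
  C[1][2] = min over k of (A[1][0] + B[0][2] = 6 + -2 = 4, A[1][1] + B[1][2] = 8 + 10 = 18, A[1][2] + B[2][2] = 4 + -1 = 3) = 3 (attained at k = 2)
  C[2][0] = min over k of (A[2][0] + B[0][0] = 3 + 10 = 13, A[2][1] + B[1][0] = 4 + -5 = -1, A[2][2] + B[2][0] = 9 + -2 = 7) = -1 (attained at k = 1)
  C[2][1] = min over k of (A[2][0] + B[0][1] = 3 + -3 = 0, A[2][1] + B[1][1] = 4 + -1 = 3, A[2][2] + B[2][1] = 9 + 7 = 16) = 0 (attained at k = 0)
  C[2][2] = min over k of (A[2][0] + B[0][2] = 3 + -2 = 1, A[2][1] + B[1][2] = 4 + 10 = 14, A[2][2] + B[2][2] = 9 + -1 = 8) = 1 (attained at k = 0)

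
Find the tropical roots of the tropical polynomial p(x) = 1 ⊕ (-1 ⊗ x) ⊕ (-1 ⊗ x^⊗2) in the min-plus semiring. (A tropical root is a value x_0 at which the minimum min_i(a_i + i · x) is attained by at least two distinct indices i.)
Roots: {0, 2}

Each tropical root is a break point of the lower envelope of the lines y = a_i + i · x (there are 3 lines, with slopes 0, 1, ..., 2). Only the lines that attain the minimum somewhere contribute to roots; other lines are dominated. Here the surviving (envelope) indices are i = 2, i = 1, i = 0.
Intersections between consecutive envelope lines give the roots: for adjacent envelope indices i < j the intersection is x = (a_i − a_j) / (j − i). Reading off the sorted break points: {0, 2}.
Verification: at each break x_0, at least two indices attain the minimum of min_i(a_i + i · x_0).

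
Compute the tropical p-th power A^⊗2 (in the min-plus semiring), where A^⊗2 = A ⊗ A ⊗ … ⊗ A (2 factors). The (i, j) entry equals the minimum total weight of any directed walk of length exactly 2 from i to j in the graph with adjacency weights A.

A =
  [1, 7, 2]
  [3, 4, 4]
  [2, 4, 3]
A^⊗2 =
  [2, 6, 3]
  [4, 8, 5]
  [3, 7, 4]

Each entry (A^⊗2)_ij equals the minimum over all length-2 walks i = v_0 → v_1 → … → v_2 = j of Σ_t A[v_t][v_{t+1}]. For example, for (i, j) = (0, 2) we minimise over 3 possible intermediate vertex sequences; the minimum is 3, attained along the walk 0 → 0 → 2.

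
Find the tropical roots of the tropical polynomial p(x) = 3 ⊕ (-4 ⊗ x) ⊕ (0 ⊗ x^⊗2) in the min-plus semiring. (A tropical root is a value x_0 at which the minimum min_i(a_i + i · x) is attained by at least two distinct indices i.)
Roots: {-4, 7}

Each tropical root is a break point of the lower envelope of the lines y = a_i + i · x (there are 3 lines, with slopes 0, 1, ..., 2). Only the lines that attain the minimum somewhere contribute to roots; other lines are dominated. Here the surviving (envelope) indices are i = 2, i = 1, i = 0.
Intersections between consecutive envelope lines give the roots: for adjacent envelope indices i < j the intersection is x = (a_i − a_j) / (j − i). Reading off the sorted break points: {-4, 7}.
Verification: at each break x_0, at least two indices attain the minimum of min_i(a_i + i · x_0).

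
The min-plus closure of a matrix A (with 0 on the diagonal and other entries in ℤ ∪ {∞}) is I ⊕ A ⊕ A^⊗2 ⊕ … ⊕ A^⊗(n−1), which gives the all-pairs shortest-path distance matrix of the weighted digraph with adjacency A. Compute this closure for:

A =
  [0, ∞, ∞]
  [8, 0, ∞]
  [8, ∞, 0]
Closure =
  [0, ∞, ∞]
  [8, 0, ∞]
  [8, ∞, 0]

This is the Floyd-Warshall all-pairs shortest-path computation. For each intermediate vertex k = 0, 1, …, 2, update dist[i][j] ← min(dist[i][j], dist[i][k] + dist[k][j]). The final matrix gives, for each (i, j), the minimum total weight of any directed path from i to j (possibly empty when i = j).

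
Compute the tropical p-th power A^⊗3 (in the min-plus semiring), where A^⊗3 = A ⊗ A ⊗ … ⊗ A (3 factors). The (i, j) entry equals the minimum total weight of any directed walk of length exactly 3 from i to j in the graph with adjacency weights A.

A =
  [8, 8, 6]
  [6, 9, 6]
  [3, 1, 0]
A^⊗3 =
  [9, 7, 6]
  [9, 7, 6]
  [3, 1, 0]

Each entry (A^⊗3)_ij equals the minimum over all length-3 walks i = v_0 → v_1 → … → v_3 = j of Σ_t A[v_t][v_{t+1}]. For example, for (i, j) = (0, 2) we minimise over 9 possible intermediate vertex sequences; the minimum is 6, attained along the walk 0 → 2 → 2 → 2.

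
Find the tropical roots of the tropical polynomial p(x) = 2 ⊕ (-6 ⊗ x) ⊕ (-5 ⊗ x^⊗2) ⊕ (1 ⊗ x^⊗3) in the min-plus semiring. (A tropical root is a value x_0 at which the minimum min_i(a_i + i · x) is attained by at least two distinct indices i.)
Roots: {-6, -1, 8}

Each tropical root is a break point of the lower envelope of the lines y = a_i + i · x (there are 4 lines, with slopes 0, 1, ..., 3). Only the lines that attain the minimum somewhere contribute to roots; other lines are dominated. Here the surviving (envelope) indices are i = 3, i = 2, i = 1, i = 0.
Intersections between consecutive envelope lines give the roots: for adjacent envelope indices i < j the intersection is x = (a_i − a_j) / (j − i). Reading off the sorted break points: {-6, -1, 8}.
Verification: at each break x_0, at least two indices attain the minimum of min_i(a_i + i · x_0).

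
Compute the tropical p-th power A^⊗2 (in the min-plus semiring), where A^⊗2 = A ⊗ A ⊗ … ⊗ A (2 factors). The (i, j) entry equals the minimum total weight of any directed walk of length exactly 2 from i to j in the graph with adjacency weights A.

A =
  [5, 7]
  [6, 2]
A^⊗2 =
  [10, 9]
  [8, 4]

Each entry (A^⊗2)_ij equals the minimum over all length-2 walks i = v_0 → v_1 → … → v_2 = j of Σ_t A[v_t][v_{t+1}]. For example, for (i, j) = (0, 1) we minimise over 2 possible intermediate vertex sequences; the minimum is 9, attained along the walk 0 → 1 → 1.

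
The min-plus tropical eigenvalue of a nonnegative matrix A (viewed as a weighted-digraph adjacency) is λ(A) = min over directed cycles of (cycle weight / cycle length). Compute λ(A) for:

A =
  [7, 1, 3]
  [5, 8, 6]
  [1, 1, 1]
λ(A) = 1

Enumerate directed cycles and compute their means (weight / length). Sample:
  cycle 0 → 0: weight = 7, length = 1, mean = 7/1 ≈ 7.000
  cycle 1 → 1: weight = 8, length = 1, mean = 8/1 ≈ 8.000
  cycle 2 → 2: weight = 1, length = 1, mean = 1/1 ≈ 1.000
  cycle 0 → 1 → 0: weight = 6, length = 2, mean = 6/2 ≈ 3.000
  cycle 0 → 2 → 0: weight = 4, length = 2, mean = 4/2 ≈ 2.000
  cycle 1 → 0 → 1: weight = 6, length = 2, mean = 6/2 ≈ 3.000
Minimum mean = 1.000, attained e.g. along the cycle 2 → 2 with weight 1 and length 1. So λ(A) = 1/1 = 1.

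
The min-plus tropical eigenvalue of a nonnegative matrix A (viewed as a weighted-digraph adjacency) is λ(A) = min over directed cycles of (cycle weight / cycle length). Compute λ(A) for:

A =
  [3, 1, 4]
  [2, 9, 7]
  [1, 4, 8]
λ(A) = 3/2

Enumerate directed cycles and compute their means (weight / length). Sample:
  cycle 0 → 0: weight = 3, length = 1, mean = 3/1 ≈ 3.000
  cycle 1 → 1: weight = 9, length = 1, mean = 9/1 ≈ 9.000
  cycle 2 → 2: weight = 8, length = 1, mean = 8/1 ≈ 8.000
  cycle 0 → 1 → 0: weight = 3, length = 2, mean = 3/2 ≈ 1.500
  cycle 0 → 2 → 0: weight = 5, length = 2, mean = 5/2 ≈ 2.500
  cycle 1 → 0 → 1: weight = 3, length = 2, mean = 3/2 ≈ 1.500
Minimum mean = 1.500, attained e.g. along the cycle 0 → 1 → 0 with weight 3 and length 2. So λ(A) = 3/2 = 3/2.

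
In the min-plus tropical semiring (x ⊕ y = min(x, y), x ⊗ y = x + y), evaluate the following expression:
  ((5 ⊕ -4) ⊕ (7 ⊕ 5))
((5 ⊕ -4) ⊕ (7 ⊕ 5)) = -4

Expand innermost to outermost. Recall ⊕ takes the minimum of its arguments and ⊗ takes their sum. Working out the expression ((5 ⊕ -4) ⊕ (7 ⊕ 5)) gives -4.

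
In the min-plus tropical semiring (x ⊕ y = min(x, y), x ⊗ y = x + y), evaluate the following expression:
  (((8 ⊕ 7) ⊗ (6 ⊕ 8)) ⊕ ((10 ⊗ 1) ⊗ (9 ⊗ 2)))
(((8 ⊕ 7) ⊗ (6 ⊕ 8)) ⊕ ((10 ⊗ 1) ⊗ (9 ⊗ 2))) = 13

Expand innermost to outermost. Recall ⊕ takes the minimum of its arguments and ⊗ takes their sum. Working out the expression (((8 ⊕ 7) ⊗ (6 ⊕ 8)) ⊕ ((10 ⊗ 1) ⊗ (9 ⊗ 2))) gives 13.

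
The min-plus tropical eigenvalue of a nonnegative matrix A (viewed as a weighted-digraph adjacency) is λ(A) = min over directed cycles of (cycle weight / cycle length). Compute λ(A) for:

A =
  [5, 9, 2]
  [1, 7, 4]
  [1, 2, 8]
λ(A) = 3/2

Enumerate directed cycles and compute their means (weight / length). Sample:
  cycle 0 → 0: weight = 5, length = 1, mean = 5/1 ≈ 5.000
  cycle 1 → 1: weight = 7, length = 1, mean = 7/1 ≈ 7.000
  cycle 2 → 2: weight = 8, length = 1, mean = 8/1 ≈ 8.000
  cycle 0 → 1 → 0: weight = 10, length = 2, mean = 10/2 ≈ 5.000
  cycle 0 → 2 → 0: weight = 3, length = 2, mean = 3/2 ≈ 1.500
  cycle 1 → 0 → 1: weight = 10, length = 2, mean = 10/2 ≈ 5.000
Minimum mean = 1.500, attained e.g. along the cycle 0 → 2 → 0 with weight 3 and length 2. So λ(A) = 3/2 = 3/2.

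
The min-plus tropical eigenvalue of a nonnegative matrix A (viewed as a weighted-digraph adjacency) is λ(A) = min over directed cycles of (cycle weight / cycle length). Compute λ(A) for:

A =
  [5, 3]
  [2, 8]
λ(A) = 5/2

Enumerate directed cycles and compute their means (weight / length). Sample:
  cycle 0 → 0: weight = 5, length = 1, mean = 5/1 ≈ 5.000
  cycle 1 → 1: weight = 8, length = 1, mean = 8/1 ≈ 8.000
  cycle 0 → 1 → 0: weight = 5, length = 2, mean = 5/2 ≈ 2.500
  cycle 1 → 0 → 1: weight = 5, length = 2, mean = 5/2 ≈ 2.500
Minimum mean = 2.500, attained e.g. along the cycle 0 → 1 → 0 with weight 5 and length 2. So λ(A) = 5/2 = 5/2.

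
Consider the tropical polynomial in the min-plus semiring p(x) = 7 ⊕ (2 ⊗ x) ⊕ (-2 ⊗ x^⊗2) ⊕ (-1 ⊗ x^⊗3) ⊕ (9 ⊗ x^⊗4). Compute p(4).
p(4) = 6

A tropical monomial a ⊗ x^⊗i evaluates to a + i · x. Evaluating each term at x = 4:
  Term 0 contributes 7 + 0 · 4 = 7
  Term 1 contributes 2 + 1 · 4 = 6
  Term 2 contributes -2 + 2 · 4 = 6
  Term 3 contributes -1 + 3 · 4 = 11
  Term 4 contributes 9 + 4 · 4 = 25
p(4) = ⊕ of these = min[7, 6, 6, 11, 25] = 6.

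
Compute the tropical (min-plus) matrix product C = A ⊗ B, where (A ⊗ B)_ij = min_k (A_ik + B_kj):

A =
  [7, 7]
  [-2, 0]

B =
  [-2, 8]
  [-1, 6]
A ⊗ B =
  [5, 13]
  [-4, 6]

Apply the min-plus product entry-by-entry:
  C[0][0] = min over k of (A[0][0] + B[0][0] = 7 + -2 = 5, A[0][1] + B[1][0] = 7 + -1 = 6) = 5 (attained at k = 0)
  C[0][1] = min over k of (A[0][0] + B[0][1] = 7 + 8 = 15, A[0][1] + B[1][1] = 7 + 6 = 13) = 13 (attained at k = 1)
  C[1][0] = min over k of (A[1][0] + B[0][0] = -2 + -2 = -4, A[1][1] + B[1][0] = 0 + -1 = -1) = -4 (attained at k = 0)
  C[1][1] = min over k of (A[1][0] + B[0][1] = -2 + 8 = 6, A[1][1] + B[1][1] = 0 + 6 = 6) = 6 (attained at k = 0)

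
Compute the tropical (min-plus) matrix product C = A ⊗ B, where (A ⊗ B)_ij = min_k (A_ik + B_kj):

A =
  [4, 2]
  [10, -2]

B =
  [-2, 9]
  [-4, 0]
A ⊗ B =
  [-2, 2]
  [-6, -2]

Apply the min-plus product entry-by-entry:
  C[0][0] = min over k of (A[0][0] + B[0][0] = 4 + -2 = 2, A[0][1] + B[1][0] = 2 + -4 = -2) = -2 (attained at k = 1)
  C[0][1] = min over k of (A[0][0] + B[0][1] = 4 + 9 = 13, A[0][1] + B[1][1] = 2 + 0 = 2) = 2 (attained at k = 1)
  C[1][0] = min over k of (A[1][0] + B[0][0] = 10 + -2 = 8, A[1][1] + B[1][0] = -2 + -4 = -6) = -6 (attained at k = 1)
  C[1][1] = min over k of (A[1][0] + B[0][1] = 10 + 9 = 19, A[1][1] + B[1][1] = -2 + 0 = -2) = -2 (attained at k = 1)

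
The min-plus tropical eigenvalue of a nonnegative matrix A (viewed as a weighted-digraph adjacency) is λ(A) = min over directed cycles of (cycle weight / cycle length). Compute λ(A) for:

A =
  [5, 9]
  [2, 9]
λ(A) = 5

Enumerate directed cycles and compute their means (weight / length). Sample:
  cycle 0 → 0: weight = 5, length = 1, mean = 5/1 ≈ 5.000
  cycle 1 → 1: weight = 9, length = 1, mean = 9/1 ≈ 9.000
  cycle 0 → 1 → 0: weight = 11, length = 2, mean = 11/2 ≈ 5.500
  cycle 1 → 0 → 1: weight = 11, length = 2, mean = 11/2 ≈ 5.500
Minimum mean = 5.000, attained e.g. along the cycle 0 → 0 with weight 5 and length 1. So λ(A) = 5/1 = 5.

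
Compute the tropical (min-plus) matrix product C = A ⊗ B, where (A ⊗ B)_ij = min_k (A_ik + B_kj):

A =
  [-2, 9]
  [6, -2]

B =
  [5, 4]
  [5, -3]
A ⊗ B =
  [3, 2]
  [3, -5]

Apply the min-plus product entry-by-entry:
  C[0][0] = min over k of (A[0][0] + B[0][0] = -2 + 5 = 3, A[0][1] + B[1][0] = 9 + 5 = 14) = 3 (attained at k = 0)
  C[0][1] = min over k of (A[0][0] + B[0][1] = -2 + 4 = 2, A[0][1] + B[1][1] = 9 + -3 = 6) = 2 (attained at k = 0)
  C[1][0] = min over k of (A[1][0] + B[0][0] = 6 + 5 = 11, A[1][1] + B[1][0] = -2 + 5 = 3) = 3 (attained at k = 1)
  C[1][1] = min over k of (A[1][0] + B[0][1] = 6 + 4 = 10, A[1][1] + B[1][1] = -2 + -3 = -5) = -5 (attained at k = 1)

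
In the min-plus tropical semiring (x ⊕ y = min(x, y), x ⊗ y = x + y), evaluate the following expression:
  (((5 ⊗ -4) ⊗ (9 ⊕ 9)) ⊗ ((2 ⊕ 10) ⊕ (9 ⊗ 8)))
(((5 ⊗ -4) ⊗ (9 ⊕ 9)) ⊗ ((2 ⊕ 10) ⊕ (9 ⊗ 8))) = 12

Expand innermost to outermost. Recall ⊕ takes the minimum of its arguments and ⊗ takes their sum. Working out the expression (((5 ⊗ -4) ⊗ (9 ⊕ 9)) ⊗ ((2 ⊕ 10) ⊕ (9 ⊗ 8))) gives 12.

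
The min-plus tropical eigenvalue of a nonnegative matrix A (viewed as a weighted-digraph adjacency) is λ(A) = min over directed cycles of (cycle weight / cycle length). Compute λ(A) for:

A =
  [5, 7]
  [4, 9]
λ(A) = 5

Enumerate directed cycles and compute their means (weight / length). Sample:
  cycle 0 → 0: weight = 5, length = 1, mean = 5/1 ≈ 5.000
  cycle 1 → 1: weight = 9, length = 1, mean = 9/1 ≈ 9.000
  cycle 0 → 1 → 0: weight = 11, length = 2, mean = 11/2 ≈ 5.500
  cycle 1 → 0 → 1: weight = 11, length = 2, mean = 11/2 ≈ 5.500
Minimum mean = 5.000, attained e.g. along the cycle 0 → 0 with weight 5 and length 1. So λ(A) = 5/1 = 5.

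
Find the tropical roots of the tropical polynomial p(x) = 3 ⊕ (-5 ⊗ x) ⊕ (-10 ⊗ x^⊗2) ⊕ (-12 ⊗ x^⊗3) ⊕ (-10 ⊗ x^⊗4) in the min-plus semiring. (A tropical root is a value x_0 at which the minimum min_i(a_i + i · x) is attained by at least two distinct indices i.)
Roots: {-2, 2, 5, 8}

Each tropical root is a break point of the lower envelope of the lines y = a_i + i · x (there are 5 lines, with slopes 0, 1, ..., 4). Only the lines that attain the minimum somewhere contribute to roots; other lines are dominated. Here the surviving (envelope) indices are i = 4, i = 3, i = 2, i = 1, i = 0.
Intersections between consecutive envelope lines give the roots: for adjacent envelope indices i < j the intersection is x = (a_i − a_j) / (j − i). Reading off the sorted break points: {-2, 2, 5, 8}.
Verification: at each break x_0, at least two indices attain the minimum of min_i(a_i + i · x_0).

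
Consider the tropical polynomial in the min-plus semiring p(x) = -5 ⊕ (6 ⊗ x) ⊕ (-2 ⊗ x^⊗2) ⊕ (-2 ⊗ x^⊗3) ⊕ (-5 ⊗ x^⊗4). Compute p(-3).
p(-3) = -17

A tropical monomial a ⊗ x^⊗i evaluates to a + i · x. Evaluating each term at x = -3:
  Term 0 contributes -5 + 0 · -3 = -5
  Term 1 contributes 6 + 1 · -3 = 3
  Term 2 contributes -2 + 2 · -3 = -8
  Term 3 contributes -2 + 3 · -3 = -11
  Term 4 contributes -5 + 4 · -3 = -17
p(-3) = ⊕ of these = min[-5, 3, -8, -11, -17] = -17.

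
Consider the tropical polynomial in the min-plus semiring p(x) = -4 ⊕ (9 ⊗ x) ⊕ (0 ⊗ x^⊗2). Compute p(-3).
p(-3) = -6

A tropical monomial a ⊗ x^⊗i evaluates to a + i · x. Evaluating each term at x = -3:
  Term 0 contributes -4 + 0 · -3 = -4
  Term 1 contributes 9 + 1 · -3 = 6
  Term 2 contributes 0 + 2 · -3 = -6
p(-3) = ⊕ of these = min[-4, 6, -6] = -6.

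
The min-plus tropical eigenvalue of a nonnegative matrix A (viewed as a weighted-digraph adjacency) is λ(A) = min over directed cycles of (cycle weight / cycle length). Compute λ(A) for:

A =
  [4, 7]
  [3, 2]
λ(A) = 2

Enumerate directed cycles and compute their means (weight / length). Sample:
  cycle 0 → 0: weight = 4, length = 1, mean = 4/1 ≈ 4.000
  cycle 1 → 1: weight = 2, length = 1, mean = 2/1 ≈ 2.000
  cycle 0 → 1 → 0: weight = 10, length = 2, mean = 10/2 ≈ 5.000
  cycle 1 → 0 → 1: weight = 10, length = 2, mean = 10/2 ≈ 5.000
Minimum mean = 2.000, attained e.g. along the cycle 1 → 1 with weight 2 and length 1. So λ(A) = 2/1 = 2.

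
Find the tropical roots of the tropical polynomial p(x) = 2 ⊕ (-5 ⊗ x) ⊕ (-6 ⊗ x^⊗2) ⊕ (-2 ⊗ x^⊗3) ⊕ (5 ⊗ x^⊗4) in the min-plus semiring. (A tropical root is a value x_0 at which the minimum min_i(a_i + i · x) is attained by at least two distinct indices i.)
Roots: {-7, -4, 1, 7}

Each tropical root is a break point of the lower envelope of the lines y = a_i + i · x (there are 5 lines, with slopes 0, 1, ..., 4). Only the lines that attain the minimum somewhere contribute to roots; other lines are dominated. Here the surviving (envelope) indices are i = 4, i = 3, i = 2, i = 1, i = 0.
Intersections between consecutive envelope lines give the roots: for adjacent envelope indices i < j the intersection is x = (a_i − a_j) / (j − i). Reading off the sorted break points: {-7, -4, 1, 7}.
Verification: at each break x_0, at least two indices attain the minimum of min_i(a_i + i · x_0).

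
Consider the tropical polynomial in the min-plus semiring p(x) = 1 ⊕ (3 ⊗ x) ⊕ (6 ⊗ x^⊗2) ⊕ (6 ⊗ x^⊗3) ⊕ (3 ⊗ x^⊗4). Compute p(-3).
p(-3) = -9

A tropical monomial a ⊗ x^⊗i evaluates to a + i · x. Evaluating each term at x = -3:
  Term 0 contributes 1 + 0 · -3 = 1
  Term 1 contributes 3 + 1 · -3 = 0
  Term 2 contributes 6 + 2 · -3 = 0
  Term 3 contributes 6 + 3 · -3 = -3
  Term 4 contributes 3 + 4 · -3 = -9
p(-3) = ⊕ of these = min[1, 0, 0, -3, -9] = -9.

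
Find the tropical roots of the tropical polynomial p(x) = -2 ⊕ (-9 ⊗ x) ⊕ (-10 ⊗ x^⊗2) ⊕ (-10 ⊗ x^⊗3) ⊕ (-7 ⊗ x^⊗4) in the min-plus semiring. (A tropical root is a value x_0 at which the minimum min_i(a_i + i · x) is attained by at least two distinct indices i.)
Roots: {-3, 0, 1, 7}

Each tropical root is a break point of the lower envelope of the lines y = a_i + i · x (there are 5 lines, with slopes 0, 1, ..., 4). Only the lines that attain the minimum somewhere contribute to roots; other lines are dominated. Here the surviving (envelope) indices are i = 4, i = 3, i = 2, i = 1, i = 0.
Intersections between consecutive envelope lines give the roots: for adjacent envelope indices i < j the intersection is x = (a_i − a_j) / (j − i). Reading off the sorted break points: {-3, 0, 1, 7}.
Verification: at each break x_0, at least two indices attain the minimum of min_i(a_i + i · x_0).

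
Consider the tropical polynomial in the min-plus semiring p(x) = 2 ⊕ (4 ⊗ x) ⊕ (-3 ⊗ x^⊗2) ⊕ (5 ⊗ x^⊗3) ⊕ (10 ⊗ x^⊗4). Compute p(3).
p(3) = 2

A tropical monomial a ⊗ x^⊗i evaluates to a + i · x. Evaluating each term at x = 3:
  Term 0 contributes 2 + 0 · 3 = 2
  Term 1 contributes 4 + 1 · 3 = 7
  Term 2 contributes -3 + 2 · 3 = 3
  Term 3 contributes 5 + 3 · 3 = 14
  Term 4 contributes 10 + 4 · 3 = 22
p(3) = ⊕ of these = min[2, 7, 3, 14, 22] = 2.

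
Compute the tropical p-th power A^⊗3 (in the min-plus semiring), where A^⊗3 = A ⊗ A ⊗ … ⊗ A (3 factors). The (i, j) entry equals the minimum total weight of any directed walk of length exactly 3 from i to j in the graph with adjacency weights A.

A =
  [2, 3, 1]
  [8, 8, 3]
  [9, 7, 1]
A^⊗3 =
  [6, 7, 3]
  [12, 11, 5]
  [11, 9, 3]

Each entry (A^⊗3)_ij equals the minimum over all length-3 walks i = v_0 → v_1 → … → v_3 = j of Σ_t A[v_t][v_{t+1}]. For example, for (i, j) = (0, 2) we minimise over 9 possible intermediate vertex sequences; the minimum is 3, attained along the walk 0 → 2 → 2 → 2.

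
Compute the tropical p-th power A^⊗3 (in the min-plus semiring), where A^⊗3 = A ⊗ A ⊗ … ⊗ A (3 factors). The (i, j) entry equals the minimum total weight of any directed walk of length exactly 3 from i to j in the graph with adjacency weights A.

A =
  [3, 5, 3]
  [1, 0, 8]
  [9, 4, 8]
A^⊗3 =
  [6, 5, 9]
  [1, 0, 4]
  [5, 4, 8]

Each entry (A^⊗3)_ij equals the minimum over all length-3 walks i = v_0 → v_1 → … → v_3 = j of Σ_t A[v_t][v_{t+1}]. For example, for (i, j) = (0, 2) we minimise over 9 possible intermediate vertex sequences; the minimum is 9, attained along the walk 0 → 0 → 0 → 2.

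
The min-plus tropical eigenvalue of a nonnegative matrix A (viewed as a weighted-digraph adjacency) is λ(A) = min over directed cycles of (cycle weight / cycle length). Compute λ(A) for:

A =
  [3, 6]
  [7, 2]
λ(A) = 2

Enumerate directed cycles and compute their means (weight / length). Sample:
  cycle 0 → 0: weight = 3, length = 1, mean = 3/1 ≈ 3.000
  cycle 1 → 1: weight = 2, length = 1, mean = 2/1 ≈ 2.000
  cycle 0 → 1 → 0: weight = 13, length = 2, mean = 13/2 ≈ 6.500
  cycle 1 → 0 → 1: weight = 13, length = 2, mean = 13/2 ≈ 6.500
Minimum mean = 2.000, attained e.g. along the cycle 1 → 1 with weight 2 and length 1. So λ(A) = 2/1 = 2.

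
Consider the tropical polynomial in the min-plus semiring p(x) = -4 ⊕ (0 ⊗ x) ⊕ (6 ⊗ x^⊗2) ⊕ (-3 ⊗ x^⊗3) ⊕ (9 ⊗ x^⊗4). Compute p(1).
p(1) = -4

A tropical monomial a ⊗ x^⊗i evaluates to a + i · x. Evaluating each term at x = 1:
  Term 0 contributes -4 + 0 · 1 = -4
  Term 1 contributes 0 + 1 · 1 = 1
  Term 2 contributes 6 + 2 · 1 = 8
  Term 3 contributes -3 + 3 · 1 = 0
  Term 4 contributes 9 + 4 · 1 = 13
p(1) = ⊕ of these = min[-4, 1, 8, 0, 13] = -4.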